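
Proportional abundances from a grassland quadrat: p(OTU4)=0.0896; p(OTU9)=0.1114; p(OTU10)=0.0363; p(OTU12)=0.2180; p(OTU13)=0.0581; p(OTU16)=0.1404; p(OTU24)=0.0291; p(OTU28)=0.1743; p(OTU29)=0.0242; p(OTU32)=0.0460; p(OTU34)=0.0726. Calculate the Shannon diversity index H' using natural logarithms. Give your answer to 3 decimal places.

2.184

Each pᵢ ln pᵢ term (working shown to 5 dp, full precision carried): 0.0896×(-2.41240)=-0.21615, 0.1114×(-2.19463)=-0.24448, 0.0363×(-3.31594)=-0.12037, 0.218×(-1.52326)=-0.33207, 0.0581×(-2.84559)=-0.16533, 0.1404×(-1.96326)=-0.27564, 0.0291×(-3.53702)=-0.10293, 0.1743×(-1.74698)=-0.30450, 0.0242×(-3.72140)=-0.09006, 0.046×(-3.07911)=-0.14164, 0.0726×(-2.62279)=-0.19041.
Sum = -2.18358, so H' = 2.184.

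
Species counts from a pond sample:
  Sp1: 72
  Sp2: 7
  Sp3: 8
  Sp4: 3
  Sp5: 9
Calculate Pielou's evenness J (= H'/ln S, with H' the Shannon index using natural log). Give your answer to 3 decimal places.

Total N = 72+7+8+3+9 = 99, so the proportions are 0.72727, 0.07071, 0.08081, 0.0303, 0.09091 (working shown to 5 dp, full precision carried).
H' = −Σ pᵢ ln pᵢ = −((-0.23160) + (-0.18732) + (-0.20329) + (-0.10595) + (-0.21799)) = 0.94615.
With S = 5 species, ln S = 1.60944, so J = 0.94615/1.60944 = 0.58788, i.e. 0.588 to 3 decimal places.

0.588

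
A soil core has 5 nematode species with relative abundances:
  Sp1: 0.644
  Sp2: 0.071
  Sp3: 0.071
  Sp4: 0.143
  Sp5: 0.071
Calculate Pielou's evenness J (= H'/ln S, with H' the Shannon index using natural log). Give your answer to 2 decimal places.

H' = −Σ pᵢ ln pᵢ = −((-0.2834) + (-0.1878) + (-0.1878) + (-0.2781) + (-0.1878)) = 1.1249 (working shown to 4 dp, full precision carried).
With S = 5 species, ln S = 1.6094, so J = 1.1249/1.6094 = 0.6990, i.e. 0.70 to 2 decimal places.

0.70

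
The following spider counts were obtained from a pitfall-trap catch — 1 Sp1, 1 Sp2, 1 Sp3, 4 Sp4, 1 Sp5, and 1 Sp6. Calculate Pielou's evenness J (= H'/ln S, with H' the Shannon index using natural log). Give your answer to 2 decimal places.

0.88

Total N = 1+1+1+4+1+1 = 9, so the proportions are 0.1111, 0.1111, 0.1111, 0.4444, 0.1111, 0.1111 (working shown to 4 dp, full precision carried).
H' = −Σ pᵢ ln pᵢ = −((-0.2441) + (-0.2441) + (-0.2441) + (-0.3604) + (-0.2441) + (-0.2441)) = 1.5811.
With S = 6 species, ln S = 1.7918, so J = 1.5811/1.7918 = 0.8824, i.e. 0.88 to 2 decimal places.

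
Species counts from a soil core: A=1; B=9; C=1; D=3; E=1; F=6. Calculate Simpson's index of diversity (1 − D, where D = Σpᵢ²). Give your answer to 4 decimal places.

Total N = 1+9+1+3+1+6 = 21, so the proportions are 0.047619, 0.428571, 0.047619, 0.142857, 0.047619, 0.285714 (working shown to 6 dp, full precision carried).
D = 0.047619² + 0.428571² + 0.047619² + 0.142857² + 0.047619² + 0.285714² = 0.002268 + 0.183673 + 0.002268 + 0.020408 + 0.002268 + 0.081633 = 0.292517.
So 1 − D = 0.707483, i.e. 0.7075 to 4 decimal places.

0.7075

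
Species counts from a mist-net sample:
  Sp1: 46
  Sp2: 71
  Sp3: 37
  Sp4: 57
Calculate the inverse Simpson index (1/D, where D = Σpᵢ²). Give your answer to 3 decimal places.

3.781

Total N = 46+71+37+57 = 211, so the proportions are 0.2180095, 0.3364929, 0.1753555, 0.2701422 (working shown to 7 dp, full precision carried).
D = 0.2180095² + 0.3364929² + 0.1753555² + 0.2701422² = 0.0475281 + 0.1132275 + 0.0307495 + 0.0729768 = 0.2644819.
So 1/D = 3.78098, i.e. 3.781 to 3 decimal places.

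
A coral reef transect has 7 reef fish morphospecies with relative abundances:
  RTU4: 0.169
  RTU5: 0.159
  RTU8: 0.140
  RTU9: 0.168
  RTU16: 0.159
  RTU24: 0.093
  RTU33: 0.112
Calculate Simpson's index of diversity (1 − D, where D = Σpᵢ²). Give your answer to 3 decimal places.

D = 0.169² + 0.159² + 0.14² + 0.168² + 0.159² + 0.093² + 0.112² = 0.02856 + 0.02528 + 0.01960 + 0.02822 + 0.02528 + 0.00865 + 0.01254 = 0.14814 (working shown to 5 dp, full precision carried).
So 1 − D = 0.85186, i.e. 0.852 to 3 decimal places.

0.852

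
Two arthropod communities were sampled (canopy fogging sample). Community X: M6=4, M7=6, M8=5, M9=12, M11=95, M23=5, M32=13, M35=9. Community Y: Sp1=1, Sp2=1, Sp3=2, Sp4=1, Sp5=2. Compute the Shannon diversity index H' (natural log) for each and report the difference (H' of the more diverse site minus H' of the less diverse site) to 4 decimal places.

0.2234

Community X: N=149, proportions 0.026846, 0.040268, 0.033557, 0.080537, 0.637584, 0.033557, 0.087248, 0.060403, giving H' = 1.326452 (working shown to 6 dp, full precision carried).
Community Y: N=7, proportions 0.142857, 0.142857, 0.285714, 0.142857, 0.285714, giving H' = 1.549826.
Difference = |1.326452 − 1.549826| = 0.223374, i.e. 0.2234 to 4 decimal places.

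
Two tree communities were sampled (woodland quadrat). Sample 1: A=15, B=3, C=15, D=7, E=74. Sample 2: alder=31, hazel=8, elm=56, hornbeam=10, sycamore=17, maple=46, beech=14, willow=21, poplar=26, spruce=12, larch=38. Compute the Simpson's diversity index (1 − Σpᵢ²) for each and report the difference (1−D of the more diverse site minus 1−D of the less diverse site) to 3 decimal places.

0.338

Sample 1: N=114, proportions 0.131579, 0.026316, 0.131579, 0.061404, 0.649123, giving 1−D = 0.539551 (working shown to 6 dp, full precision carried).
Sample 2: N=279, proportions 0.111111, 0.028674, 0.200717, 0.035842, 0.060932, 0.164875, 0.050179, 0.075269, 0.09319, 0.043011, 0.136201, giving 1−D = 0.877096.
Difference = |0.539551 − 0.877096| = 0.337545, i.e. 0.338 to 3 decimal places.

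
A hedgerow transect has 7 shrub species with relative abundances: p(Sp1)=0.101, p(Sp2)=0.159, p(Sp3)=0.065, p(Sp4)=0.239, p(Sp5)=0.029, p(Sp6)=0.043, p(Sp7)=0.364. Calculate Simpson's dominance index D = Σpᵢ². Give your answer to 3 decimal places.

0.232

D = 0.101² + 0.159² + 0.065² + 0.239² + 0.029² + 0.043² + 0.364² = 0.01020 + 0.02528 + 0.00423 + 0.05712 + 0.00084 + 0.00185 + 0.13250 = 0.23201 (working shown to 5 dp, full precision carried).
To 3 decimal places, D = 0.232.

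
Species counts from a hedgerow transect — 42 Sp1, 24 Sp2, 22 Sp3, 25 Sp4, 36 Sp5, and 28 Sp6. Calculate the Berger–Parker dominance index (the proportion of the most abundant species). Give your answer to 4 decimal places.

Total N = 42+24+22+25+36+28 = 177, so the proportions are 0.237288, 0.135593, 0.124294, 0.141243, 0.20339, 0.158192 (working shown to 6 dp, full precision carried).
The largest proportion is 0.237288, i.e. d = 0.2373 to 4 decimal places.

0.2373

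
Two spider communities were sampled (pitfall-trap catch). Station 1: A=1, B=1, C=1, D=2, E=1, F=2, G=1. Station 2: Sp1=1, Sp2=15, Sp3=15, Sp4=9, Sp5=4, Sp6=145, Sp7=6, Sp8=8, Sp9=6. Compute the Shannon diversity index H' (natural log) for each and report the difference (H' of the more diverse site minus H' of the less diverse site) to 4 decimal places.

0.6919

Station 1: N=9, proportions 0.111111, 0.111111, 0.111111, 0.222222, 0.111111, 0.222222, 0.111111, giving H' = 1.889159 (working shown to 6 dp, full precision carried).
Station 2: N=209, proportions 0.004785, 0.07177, 0.07177, 0.043062, 0.019139, 0.69378, 0.028708, 0.038278, 0.028708, giving H' = 1.197240.
Difference = |1.889159 − 1.197240| = 0.691919, i.e. 0.6919 to 4 decimal places.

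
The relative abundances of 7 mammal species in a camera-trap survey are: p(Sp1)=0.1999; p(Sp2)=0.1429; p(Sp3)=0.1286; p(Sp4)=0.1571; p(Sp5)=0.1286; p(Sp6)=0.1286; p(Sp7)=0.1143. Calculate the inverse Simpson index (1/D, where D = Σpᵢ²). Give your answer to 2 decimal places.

6.77

D = 0.1999² + 0.1429² + 0.1286² + 0.1571² + 0.1286² + 0.1286² + 0.1143² = 0.039960 + 0.020420 + 0.016538 + 0.024680 + 0.016538 + 0.016538 + 0.013064 = 0.147739 (working shown to 6 dp, full precision carried).
So 1/D = 6.7687, i.e. 6.77 to 2 decimal places.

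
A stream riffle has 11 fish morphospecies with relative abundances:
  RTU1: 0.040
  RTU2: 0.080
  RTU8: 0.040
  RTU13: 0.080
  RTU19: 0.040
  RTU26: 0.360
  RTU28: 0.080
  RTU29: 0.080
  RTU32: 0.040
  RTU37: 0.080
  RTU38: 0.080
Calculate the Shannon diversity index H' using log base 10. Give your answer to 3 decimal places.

Each pᵢ log₁₀ pᵢ term (working shown to 5 dp, full precision carried): 0.04×(-1.39794)=-0.05592, 0.08×(-1.09691)=-0.08775, 0.04×(-1.39794)=-0.05592, 0.08×(-1.09691)=-0.08775, 0.04×(-1.39794)=-0.05592, 0.36×(-0.44370)=-0.15973, 0.08×(-1.09691)=-0.08775, 0.08×(-1.09691)=-0.08775, 0.04×(-1.39794)=-0.05592, 0.08×(-1.09691)=-0.08775, 0.08×(-1.09691)=-0.08775.
Sum = -0.90992, so H' = 0.910.

0.910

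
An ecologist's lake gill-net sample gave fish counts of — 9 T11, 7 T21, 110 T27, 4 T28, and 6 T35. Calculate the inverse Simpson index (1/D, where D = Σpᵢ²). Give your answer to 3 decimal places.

Total N = 9+7+110+4+6 = 136, so the proportions are 0.066176, 0.051471, 0.808824, 0.029412, 0.044118 (working shown to 6 dp, full precision carried).
D = 0.066176² + 0.051471² + 0.808824² + 0.029412² + 0.044118² = 0.004379 + 0.002649 + 0.654196 + 0.000865 + 0.001946 = 0.664035.
So 1/D = 1.50594, i.e. 1.506 to 3 decimal places.

1.506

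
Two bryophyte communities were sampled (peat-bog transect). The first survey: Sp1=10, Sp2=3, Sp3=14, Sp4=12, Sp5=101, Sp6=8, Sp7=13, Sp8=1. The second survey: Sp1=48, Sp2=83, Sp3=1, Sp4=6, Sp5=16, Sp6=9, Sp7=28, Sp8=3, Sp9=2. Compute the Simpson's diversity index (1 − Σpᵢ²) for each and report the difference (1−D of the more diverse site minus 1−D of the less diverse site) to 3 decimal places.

The first survey: N=162, proportions 0.06173, 0.01852, 0.08642, 0.07407, 0.62346, 0.04938, 0.08025, 0.00617, giving 1−D = 0.58528 (working shown to 5 dp, full precision carried).
The second survey: N=196, proportions 0.2449, 0.42347, 0.0051, 0.03061, 0.08163, 0.04592, 0.14286, 0.01531, 0.0102, giving 1−D = 0.73022.
Difference = |0.58528 − 0.73022| = 0.14494, i.e. 0.145 to 3 decimal places.

0.145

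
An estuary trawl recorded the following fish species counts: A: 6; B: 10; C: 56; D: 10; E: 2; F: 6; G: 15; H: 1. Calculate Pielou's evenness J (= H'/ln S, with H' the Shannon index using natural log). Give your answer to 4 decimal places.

0.7229

Total N = 6+10+56+10+2+6+15+1 = 106, so the proportions are 0.056604, 0.09434, 0.528302, 0.09434, 0.018868, 0.056604, 0.141509, 0.009434 (working shown to 6 dp, full precision carried).
H' = −Σ pᵢ ln pᵢ = −((-0.162548) + (-0.222722) + (-0.337103) + (-0.222722) + (-0.074911) + (-0.162548) + (-0.276706) + (-0.043995)) = 1.503255.
With S = 8 species, ln S = 2.079442, so J = 1.503255/2.079442 = 0.722913, i.e. 0.7229 to 4 decimal places.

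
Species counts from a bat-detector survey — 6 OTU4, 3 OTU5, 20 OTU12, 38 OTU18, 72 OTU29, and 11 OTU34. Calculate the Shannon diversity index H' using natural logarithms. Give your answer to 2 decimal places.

1.37

Total N = 6+3+20+38+72+11 = 150, so the proportions are 0.04, 0.02, 0.1333, 0.2533, 0.48, 0.0733 (working shown to 4 dp, full precision carried).
Each pᵢ ln pᵢ term: 0.04×(-3.2189)=-0.1288, 0.02×(-3.9120)=-0.0782, 0.1333×(-2.0149)=-0.2687, 0.2533×(-1.3730)=-0.3478, 0.48×(-0.7340)=-0.3523, 0.0733×(-2.6127)=-0.1916.
Sum = -1.3674, so H' = 1.37.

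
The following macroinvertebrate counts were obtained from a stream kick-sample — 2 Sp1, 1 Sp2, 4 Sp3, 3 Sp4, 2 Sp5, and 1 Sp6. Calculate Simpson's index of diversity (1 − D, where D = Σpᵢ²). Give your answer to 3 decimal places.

0.793

Total N = 2+1+4+3+2+1 = 13, so the proportions are 0.15385, 0.07692, 0.30769, 0.23077, 0.15385, 0.07692 (working shown to 5 dp, full precision carried).
D = 0.15385² + 0.07692² + 0.30769² + 0.23077² + 0.15385² + 0.07692² = 0.02367 + 0.00592 + 0.09467 + 0.05325 + 0.02367 + 0.00592 = 0.20710.
So 1 − D = 0.79290, i.e. 0.793 to 3 decimal places.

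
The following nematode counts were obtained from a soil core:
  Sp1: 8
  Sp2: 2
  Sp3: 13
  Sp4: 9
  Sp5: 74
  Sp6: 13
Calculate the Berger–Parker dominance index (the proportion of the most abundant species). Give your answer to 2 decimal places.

Total N = 8+2+13+9+74+13 = 119, so the proportions are 0.0672, 0.0168, 0.1092, 0.0756, 0.6218, 0.1092 (working shown to 4 dp, full precision carried).
The largest proportion is 0.6218, i.e. d = 0.62 to 2 decimal places.

0.62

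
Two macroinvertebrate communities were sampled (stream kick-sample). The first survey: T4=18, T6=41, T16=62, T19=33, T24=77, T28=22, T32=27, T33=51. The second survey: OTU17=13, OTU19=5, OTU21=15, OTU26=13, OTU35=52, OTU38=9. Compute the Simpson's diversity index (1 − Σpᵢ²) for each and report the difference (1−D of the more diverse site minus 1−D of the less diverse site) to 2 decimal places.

The first survey: N=331, proportions 0.05438, 0.12387, 0.18731, 0.0997, 0.23263, 0.06647, 0.08157, 0.15408, giving 1−D = 0.84775 (working shown to 5 dp, full precision carried).
The second survey: N=107, proportions 0.1215, 0.04673, 0.14019, 0.1215, 0.48598, 0.08411, giving 1−D = 0.70539.
Difference = |0.84775 − 0.70539| = 0.14236, i.e. 0.14 to 2 decimal places.

0.14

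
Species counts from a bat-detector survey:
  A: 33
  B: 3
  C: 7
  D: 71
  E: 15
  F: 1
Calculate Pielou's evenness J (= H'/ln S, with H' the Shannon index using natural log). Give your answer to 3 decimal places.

0.675

Total N = 33+3+7+71+15+1 = 130, so the proportions are 0.25385, 0.02308, 0.05385, 0.54615, 0.11538, 0.00769 (working shown to 5 dp, full precision carried).
H' = −Σ pᵢ ln pᵢ = −((-0.34803) + (-0.08698) + (-0.15732) + (-0.33034) + (-0.24917) + (-0.03744)) = 1.20928.
With S = 6 species, ln S = 1.79176, so J = 1.20928/1.79176 = 0.67491, i.e. 0.675 to 3 decimal places.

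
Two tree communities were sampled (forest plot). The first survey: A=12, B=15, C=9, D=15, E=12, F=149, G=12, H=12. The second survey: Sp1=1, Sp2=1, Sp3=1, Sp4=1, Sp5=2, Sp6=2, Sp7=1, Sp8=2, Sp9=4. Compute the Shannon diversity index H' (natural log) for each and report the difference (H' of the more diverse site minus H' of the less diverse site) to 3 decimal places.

The first survey: N=236, proportions 0.05085, 0.06356, 0.03814, 0.06356, 0.05085, 0.63136, 0.05085, 0.05085, giving H' = 1.37112 (working shown to 5 dp, full precision carried).
The second survey: N=15, proportions 0.06667, 0.06667, 0.06667, 0.06667, 0.13333, 0.13333, 0.06667, 0.13333, 0.26667, giving H' = 2.06111.
Difference = |1.37112 − 2.06111| = 0.68999, i.e. 0.690 to 3 decimal places.

0.690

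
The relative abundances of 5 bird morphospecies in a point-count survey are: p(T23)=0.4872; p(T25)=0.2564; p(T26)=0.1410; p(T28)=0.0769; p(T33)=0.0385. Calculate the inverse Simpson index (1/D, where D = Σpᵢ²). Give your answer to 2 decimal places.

D = 0.4872² + 0.2564² + 0.141² + 0.0769² + 0.0385² = 0.23736 + 0.06574 + 0.01988 + 0.00591 + 0.00148 = 0.33038 (working shown to 5 dp, full precision carried).
So 1/D = 3.0268, i.e. 3.03 to 2 decimal places.

3.03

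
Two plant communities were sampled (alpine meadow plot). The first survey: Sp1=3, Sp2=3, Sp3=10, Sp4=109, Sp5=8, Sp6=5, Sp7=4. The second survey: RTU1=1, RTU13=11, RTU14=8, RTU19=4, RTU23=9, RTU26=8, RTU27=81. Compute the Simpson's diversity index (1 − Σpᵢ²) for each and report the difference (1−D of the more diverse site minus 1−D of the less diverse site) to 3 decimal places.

0.136

The first survey: N=142, proportions 0.02113, 0.02113, 0.07042, 0.76761, 0.05634, 0.03521, 0.02817, giving 1−D = 0.39972 (working shown to 5 dp, full precision carried).
The second survey: N=122, proportions 0.0082, 0.09016, 0.06557, 0.03279, 0.07377, 0.06557, 0.66393, giving 1−D = 0.53588.
Difference = |0.39972 − 0.53588| = 0.13616, i.e. 0.136 to 3 decimal places.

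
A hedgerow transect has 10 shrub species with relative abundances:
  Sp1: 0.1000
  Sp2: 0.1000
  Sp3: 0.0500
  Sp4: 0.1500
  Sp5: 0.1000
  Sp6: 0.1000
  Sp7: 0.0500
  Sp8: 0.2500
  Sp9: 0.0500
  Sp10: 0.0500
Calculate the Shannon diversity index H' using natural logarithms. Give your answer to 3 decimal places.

2.151

Each pᵢ ln pᵢ term (working shown to 5 dp, full precision carried): 0.1×(-2.30259)=-0.23026, 0.1×(-2.30259)=-0.23026, 0.05×(-2.99573)=-0.14979, 0.15×(-1.89712)=-0.28457, 0.1×(-2.30259)=-0.23026, 0.1×(-2.30259)=-0.23026, 0.05×(-2.99573)=-0.14979, 0.25×(-1.38629)=-0.34657, 0.05×(-2.99573)=-0.14979, 0.05×(-2.99573)=-0.14979.
Sum = -2.15132, so H' = 2.151.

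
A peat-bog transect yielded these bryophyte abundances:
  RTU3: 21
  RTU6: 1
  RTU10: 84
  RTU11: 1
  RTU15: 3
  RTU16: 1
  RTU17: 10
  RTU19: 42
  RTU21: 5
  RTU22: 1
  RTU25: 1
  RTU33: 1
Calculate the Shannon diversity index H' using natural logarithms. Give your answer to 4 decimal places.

Total N = 21+1+84+1+3+1+10+42+5+1+1+1 = 171, so the proportions are 0.122807, 0.005848, 0.491228, 0.005848, 0.017544, 0.005848, 0.05848, 0.245614, 0.02924, 0.005848, 0.005848, 0.005848 (working shown to 6 dp, full precision carried).
Each pᵢ ln pᵢ term: 0.122807×(-2.097141)=-0.257544, 0.005848×(-5.141664)=-0.030068, 0.491228×(-0.710847)=-0.349188, 0.005848×(-5.141664)=-0.030068, 0.017544×(-4.043051)=-0.070931, 0.005848×(-5.141664)=-0.030068, 0.05848×(-2.839078)=-0.166028, 0.245614×(-1.403994)=-0.344841, 0.02924×(-3.532226)=-0.103281, 0.005848×(-5.141664)=-0.030068, 0.005848×(-5.141664)=-0.030068, 0.005848×(-5.141664)=-0.030068.
Sum = -1.472222, so H' = 1.4722.

1.4722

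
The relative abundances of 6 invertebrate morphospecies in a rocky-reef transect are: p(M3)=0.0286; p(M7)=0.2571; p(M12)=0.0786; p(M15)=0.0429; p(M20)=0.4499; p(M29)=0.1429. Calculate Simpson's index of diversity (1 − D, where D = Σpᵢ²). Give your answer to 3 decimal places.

D = 0.0286² + 0.2571² + 0.0786² + 0.0429² + 0.4499² + 0.1429² = 0.00082 + 0.06610 + 0.00618 + 0.00184 + 0.20241 + 0.02042 = 0.29777 (working shown to 5 dp, full precision carried).
So 1 − D = 0.70223, i.e. 0.702 to 3 decimal places.

0.702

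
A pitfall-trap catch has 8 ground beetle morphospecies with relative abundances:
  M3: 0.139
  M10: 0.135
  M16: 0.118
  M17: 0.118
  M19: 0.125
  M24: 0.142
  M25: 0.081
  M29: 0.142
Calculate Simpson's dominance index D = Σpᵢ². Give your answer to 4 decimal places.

0.1279

D = 0.139² + 0.135² + 0.118² + 0.118² + 0.125² + 0.142² + 0.081² + 0.142² = 0.019321 + 0.018225 + 0.013924 + 0.013924 + 0.015625 + 0.020164 + 0.006561 + 0.020164 = 0.127908 (working shown to 6 dp, full precision carried).
To 4 decimal places, D = 0.1279.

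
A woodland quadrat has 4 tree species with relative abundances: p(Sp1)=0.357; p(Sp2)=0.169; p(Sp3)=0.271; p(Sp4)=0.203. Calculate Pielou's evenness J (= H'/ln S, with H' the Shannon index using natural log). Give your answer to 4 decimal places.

0.9707

H' = −Σ pᵢ ln pᵢ = −((-0.367717) + (-0.300458) + (-0.353827) + (-0.323694)) = 1.345696 (working shown to 6 dp, full precision carried).
With S = 4 species, ln S = 1.386294, so J = 1.345696/1.386294 = 0.970714, i.e. 0.9707 to 4 decimal places.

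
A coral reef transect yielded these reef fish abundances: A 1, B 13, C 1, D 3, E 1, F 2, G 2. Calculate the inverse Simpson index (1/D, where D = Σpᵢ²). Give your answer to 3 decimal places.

2.799

Total N = 1+13+1+3+1+2+2 = 23, so the proportions are 0.043478, 0.565217, 0.043478, 0.130435, 0.043478, 0.086957, 0.086957 (working shown to 6 dp, full precision carried).
D = 0.043478² + 0.565217² + 0.043478² + 0.130435² + 0.043478² + 0.086957² + 0.086957² = 0.001890 + 0.319471 + 0.001890 + 0.017013 + 0.001890 + 0.007561 + 0.007561 = 0.357278.
So 1/D = 2.79894, i.e. 2.799 to 3 decimal places.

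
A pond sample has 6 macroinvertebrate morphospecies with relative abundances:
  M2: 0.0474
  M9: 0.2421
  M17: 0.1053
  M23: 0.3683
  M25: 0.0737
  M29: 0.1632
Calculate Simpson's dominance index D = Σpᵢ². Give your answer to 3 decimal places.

0.240

D = 0.0474² + 0.2421² + 0.1053² + 0.3683² + 0.0737² + 0.1632² = 0.00225 + 0.05861 + 0.01109 + 0.13564 + 0.00543 + 0.02663 = 0.23966 (working shown to 5 dp, full precision carried).
To 3 decimal places, D = 0.240.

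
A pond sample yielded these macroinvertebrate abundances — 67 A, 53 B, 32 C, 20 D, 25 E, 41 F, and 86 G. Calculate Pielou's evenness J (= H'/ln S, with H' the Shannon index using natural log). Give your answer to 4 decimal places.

Total N = 67+53+32+20+25+41+86 = 324, so the proportions are 0.20679, 0.16358, 0.098765, 0.061728, 0.07716, 0.126543, 0.265432 (working shown to 6 dp, full precision carried).
H' = −Σ pᵢ ln pᵢ = −((-0.325912) + (-0.296154) + (-0.228643) + (-0.171914) + (-0.197675) + (-0.261587) + (-0.352068)) = 1.833953.
With S = 7 species, ln S = 1.945910, so J = 1.833953/1.945910 = 0.942465, i.e. 0.9425 to 4 decimal places.

0.9425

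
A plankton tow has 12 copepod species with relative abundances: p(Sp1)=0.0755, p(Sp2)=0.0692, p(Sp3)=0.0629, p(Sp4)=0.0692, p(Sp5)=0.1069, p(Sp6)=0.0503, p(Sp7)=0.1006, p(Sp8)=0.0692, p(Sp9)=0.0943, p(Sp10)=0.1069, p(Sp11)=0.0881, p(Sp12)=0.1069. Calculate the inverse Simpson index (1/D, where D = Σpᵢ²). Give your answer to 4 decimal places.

11.4142

D = 0.0755² + 0.0692² + 0.0629² + 0.0692² + 0.1069² + 0.0503² + 0.1006² + 0.0692² + 0.0943² + 0.1069² + 0.0881² + 0.1069² = 0.005700250 + 0.004788640 + 0.003956410 + 0.004788640 + 0.011427610 + 0.002530090 + 0.010120360 + 0.004788640 + 0.008892490 + 0.011427610 + 0.007761610 + 0.011427610 = 0.087609960 (working shown to 9 dp, full precision carried).
So 1/D = 11.414227, i.e. 11.4142 to 4 decimal places.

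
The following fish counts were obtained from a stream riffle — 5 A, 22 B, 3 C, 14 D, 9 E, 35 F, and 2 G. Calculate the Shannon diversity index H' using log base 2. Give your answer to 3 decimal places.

2.294

Total N = 5+22+3+14+9+35+2 = 90, so the proportions are 0.05556, 0.24444, 0.03333, 0.15556, 0.1, 0.38889, 0.02222 (working shown to 5 dp, full precision carried).
Each pᵢ log₂ pᵢ term: 0.05556×(-4.16993)=-0.23166, 0.24444×(-2.03242)=-0.49681, 0.03333×(-4.90689)=-0.16356, 0.15556×(-2.68450)=-0.41759, 0.1×(-3.32193)=-0.33219, 0.38889×(-1.36257)=-0.52989, 0.02222×(-5.49185)=-0.12204.
Sum = -2.29375, so H' = 2.294.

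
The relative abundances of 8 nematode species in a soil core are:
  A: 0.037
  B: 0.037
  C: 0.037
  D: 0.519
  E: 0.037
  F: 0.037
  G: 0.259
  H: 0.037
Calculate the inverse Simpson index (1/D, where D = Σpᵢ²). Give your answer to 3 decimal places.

D = 0.037² + 0.037² + 0.037² + 0.519² + 0.037² + 0.037² + 0.259² + 0.037² = 0.001369 + 0.001369 + 0.001369 + 0.269361 + 0.001369 + 0.001369 + 0.067081 + 0.001369 = 0.344656 (working shown to 6 dp, full precision carried).
So 1/D = 2.90144, i.e. 2.901 to 3 decimal places.

2.901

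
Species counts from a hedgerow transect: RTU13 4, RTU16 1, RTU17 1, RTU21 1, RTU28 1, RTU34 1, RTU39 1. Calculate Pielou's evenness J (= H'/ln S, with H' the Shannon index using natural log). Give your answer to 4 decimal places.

Total N = 4+1+1+1+1+1+1 = 10, so the proportions are 0.4, 0.1, 0.1, 0.1, 0.1, 0.1, 0.1 (working shown to 6 dp, full precision carried).
H' = −Σ pᵢ ln pᵢ = −((-0.366516) + (-0.230259) + (-0.230259) + (-0.230259) + (-0.230259) + (-0.230259) + (-0.230259)) = 1.748067.
With S = 7 species, ln S = 1.945910, so J = 1.748067/1.945910 = 0.898329, i.e. 0.8983 to 4 decimal places.

0.8983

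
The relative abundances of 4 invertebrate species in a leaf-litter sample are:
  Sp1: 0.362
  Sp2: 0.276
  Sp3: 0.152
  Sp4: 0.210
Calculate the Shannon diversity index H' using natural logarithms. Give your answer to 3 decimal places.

1.337

Each pᵢ ln pᵢ term (working shown to 5 dp, full precision carried): 0.362×(-1.01611)=-0.36783, 0.276×(-1.28735)=-0.35531, 0.152×(-1.88387)=-0.28635, 0.21×(-1.56065)=-0.32774.
Sum = -1.33723, so H' = 1.337.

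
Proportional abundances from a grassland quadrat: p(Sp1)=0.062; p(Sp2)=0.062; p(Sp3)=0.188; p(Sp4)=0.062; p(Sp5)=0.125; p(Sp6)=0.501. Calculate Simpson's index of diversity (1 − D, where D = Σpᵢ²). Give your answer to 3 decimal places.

D = 0.062² + 0.062² + 0.188² + 0.062² + 0.125² + 0.501² = 0.003844 + 0.003844 + 0.035344 + 0.003844 + 0.015625 + 0.251001 = 0.313502 (working shown to 6 dp, full precision carried).
So 1 − D = 0.686498, i.e. 0.686 to 3 decimal places.

0.686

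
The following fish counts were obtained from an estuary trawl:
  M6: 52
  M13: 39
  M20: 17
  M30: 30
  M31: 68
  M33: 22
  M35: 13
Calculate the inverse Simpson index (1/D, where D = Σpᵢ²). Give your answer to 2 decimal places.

Total N = 52+39+17+30+68+22+13 = 241, so the proportions are 0.215768, 0.161826, 0.070539, 0.124481, 0.282158, 0.091286, 0.053942 (working shown to 6 dp, full precision carried).
D = 0.215768² + 0.161826² + 0.070539² + 0.124481² + 0.282158² + 0.091286² + 0.053942² = 0.046556 + 0.026188 + 0.004976 + 0.015496 + 0.079613 + 0.008333 + 0.002910 = 0.184071.
So 1/D = 5.4327, i.e. 5.43 to 2 decimal places.

5.43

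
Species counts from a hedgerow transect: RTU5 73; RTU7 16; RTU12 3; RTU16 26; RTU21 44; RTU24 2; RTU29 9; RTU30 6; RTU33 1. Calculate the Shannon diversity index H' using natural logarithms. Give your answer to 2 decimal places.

1.62

Total N = 73+16+3+26+44+2+9+6+1 = 180, so the proportions are 0.4056, 0.0889, 0.0167, 0.1444, 0.2444, 0.0111, 0.05, 0.0333, 0.0056 (working shown to 4 dp, full precision carried).
Each pᵢ ln pᵢ term: 0.4056×(-0.9025)=-0.3660, 0.0889×(-2.4204)=-0.2151, 0.0167×(-4.0943)=-0.0682, 0.1444×(-1.9349)=-0.2795, 0.2444×(-1.4088)=-0.3444, 0.0111×(-4.4998)=-0.0500, 0.05×(-2.9957)=-0.1498, 0.0333×(-3.4012)=-0.1134, 0.0056×(-5.1930)=-0.0288.
Sum = -1.6152, so H' = 1.62.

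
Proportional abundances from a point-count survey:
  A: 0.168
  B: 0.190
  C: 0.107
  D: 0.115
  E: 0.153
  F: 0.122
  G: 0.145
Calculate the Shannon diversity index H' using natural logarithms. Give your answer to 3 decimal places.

Each pᵢ ln pᵢ term (working shown to 5 dp, full precision carried): 0.168×(-1.78379)=-0.29968, 0.19×(-1.66073)=-0.31554, 0.107×(-2.23493)=-0.23914, 0.115×(-2.16282)=-0.24872, 0.153×(-1.87732)=-0.28723, 0.122×(-2.10373)=-0.25666, 0.145×(-1.93102)=-0.28000.
Sum = -1.92696, so H' = 1.927.

1.927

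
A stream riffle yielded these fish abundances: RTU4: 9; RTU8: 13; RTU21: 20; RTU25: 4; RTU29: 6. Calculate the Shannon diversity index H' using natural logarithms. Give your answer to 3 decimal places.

1.464

Total N = 9+13+20+4+6 = 52, so the proportions are 0.17308, 0.25, 0.38462, 0.07692, 0.11538 (working shown to 5 dp, full precision carried).
Each pᵢ ln pᵢ term: 0.17308×(-1.75402)=-0.30358, 0.25×(-1.38629)=-0.34657, 0.38462×(-0.95551)=-0.36750, 0.07692×(-2.56495)=-0.19730, 0.11538×(-2.15948)=-0.24917.
Sum = -1.46413, so H' = 1.464.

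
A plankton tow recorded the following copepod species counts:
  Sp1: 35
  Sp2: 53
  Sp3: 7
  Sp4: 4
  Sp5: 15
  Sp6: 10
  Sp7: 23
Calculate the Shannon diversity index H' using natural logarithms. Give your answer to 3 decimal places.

Total N = 35+53+7+4+15+10+23 = 147, so the proportions are 0.2381, 0.36054, 0.04762, 0.02721, 0.10204, 0.06803, 0.15646 (working shown to 5 dp, full precision carried).
Each pᵢ ln pᵢ term: 0.2381×(-1.43508)=-0.34169, 0.36054×(-1.02014)=-0.36781, 0.04762×(-3.04452)=-0.14498, 0.02721×(-3.60414)=-0.09807, 0.10204×(-2.28238)=-0.23290, 0.06803×(-2.68785)=-0.18285, 0.15646×(-1.85494)=-0.29023.
Sum = -1.65851, so H' = 1.659.

1.659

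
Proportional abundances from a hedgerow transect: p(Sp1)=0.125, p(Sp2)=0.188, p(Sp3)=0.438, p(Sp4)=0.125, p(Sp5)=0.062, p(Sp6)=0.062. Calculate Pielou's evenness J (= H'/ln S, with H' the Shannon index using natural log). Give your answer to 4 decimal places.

H' = −Σ pᵢ ln pᵢ = −((-0.259930) + (-0.314207) + (-0.361585) + (-0.259930) + (-0.172398) + (-0.172398)) = 1.540449 (working shown to 6 dp, full precision carried).
With S = 6 species, ln S = 1.791759, so J = 1.540449/1.791759 = 0.859741, i.e. 0.8597 to 4 decimal places.

0.8597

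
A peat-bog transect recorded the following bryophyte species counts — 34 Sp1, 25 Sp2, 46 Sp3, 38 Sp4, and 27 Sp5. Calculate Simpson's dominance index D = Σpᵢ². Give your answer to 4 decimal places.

Total N = 34+25+46+38+27 = 170, so the proportions are 0.2, 0.147059, 0.270588, 0.223529, 0.158824 (working shown to 6 dp, full precision carried).
D = 0.2² + 0.147059² + 0.270588² + 0.223529² + 0.158824² = 0.040000 + 0.021626 + 0.073218 + 0.049965 + 0.025225 = 0.210035.
To 4 decimal places, D = 0.2100.

0.2100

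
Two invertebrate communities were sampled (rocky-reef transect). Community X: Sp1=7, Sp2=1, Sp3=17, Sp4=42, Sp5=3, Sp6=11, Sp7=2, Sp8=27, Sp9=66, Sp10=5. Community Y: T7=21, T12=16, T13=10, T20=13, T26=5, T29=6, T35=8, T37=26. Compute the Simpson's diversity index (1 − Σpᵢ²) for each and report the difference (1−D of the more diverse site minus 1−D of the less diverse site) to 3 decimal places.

0.064

Community X: N=181, proportions 0.03867, 0.00552, 0.09392, 0.23204, 0.01657, 0.06077, 0.01105, 0.14917, 0.36464, 0.02762, giving 1−D = 0.77574 (working shown to 5 dp, full precision carried).
Community Y: N=105, proportions 0.2, 0.15238, 0.09524, 0.12381, 0.04762, 0.05714, 0.07619, 0.24762, giving 1−D = 0.83973.
Difference = |0.77574 − 0.83973| = 0.06399, i.e. 0.064 to 3 decimal places.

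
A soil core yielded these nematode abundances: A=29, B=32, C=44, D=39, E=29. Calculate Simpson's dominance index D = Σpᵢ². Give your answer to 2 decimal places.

Total N = 29+32+44+39+29 = 173, so the proportions are 0.1676, 0.185, 0.2543, 0.2254, 0.1676 (working shown to 4 dp, full precision carried).
D = 0.1676² + 0.185² + 0.2543² + 0.2254² + 0.1676² = 0.0281 + 0.0342 + 0.0647 + 0.0508 + 0.0281 = 0.2059.
To 2 decimal places, D = 0.21.

0.21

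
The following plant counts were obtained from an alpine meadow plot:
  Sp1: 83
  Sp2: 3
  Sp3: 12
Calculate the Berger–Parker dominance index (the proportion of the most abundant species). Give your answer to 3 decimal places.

Total N = 83+3+12 = 98, so the proportions are 0.84694, 0.03061, 0.12245 (working shown to 5 dp, full precision carried).
The largest proportion is 0.84694, i.e. d = 0.847 to 3 decimal places.

0.847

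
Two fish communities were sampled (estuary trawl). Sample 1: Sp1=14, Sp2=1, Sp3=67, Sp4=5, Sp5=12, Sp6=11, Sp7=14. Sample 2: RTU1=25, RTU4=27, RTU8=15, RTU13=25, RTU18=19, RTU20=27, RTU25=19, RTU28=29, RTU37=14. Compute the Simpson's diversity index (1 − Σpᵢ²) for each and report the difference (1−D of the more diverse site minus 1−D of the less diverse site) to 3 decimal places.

Sample 1: N=124, proportions 0.1129, 0.00806, 0.54032, 0.04032, 0.09677, 0.08871, 0.1129, giving 1−D = 0.66363 (working shown to 5 dp, full precision carried).
Sample 2: N=200, proportions 0.125, 0.135, 0.075, 0.125, 0.095, 0.135, 0.095, 0.145, 0.07, giving 1−D = 0.88270.
Difference = |0.66363 − 0.88270| = 0.21907, i.e. 0.219 to 3 decimal places.

0.219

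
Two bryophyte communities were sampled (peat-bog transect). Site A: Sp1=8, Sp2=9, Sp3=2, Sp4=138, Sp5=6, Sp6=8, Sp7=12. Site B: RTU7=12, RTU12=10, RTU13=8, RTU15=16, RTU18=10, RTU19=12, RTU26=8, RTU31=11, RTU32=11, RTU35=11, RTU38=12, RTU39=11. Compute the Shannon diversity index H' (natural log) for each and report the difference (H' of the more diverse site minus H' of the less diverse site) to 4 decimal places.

1.4941

Site A: N=183, proportions 0.0437158, 0.0491803, 0.010929, 0.7540984, 0.0327869, 0.0437158, 0.0655738, giving H' = 0.9747166 (working shown to 7 dp, full precision carried).
Site B: N=132, proportions 0.0909091, 0.0757576, 0.0606061, 0.1212121, 0.0757576, 0.0909091, 0.0606061, 0.0833333, 0.0833333, 0.0833333, 0.0909091, 0.0833333, giving H' = 2.4688003.
Difference = |0.9747166 − 2.4688003| = 1.4940837, i.e. 1.4941 to 4 decimal places.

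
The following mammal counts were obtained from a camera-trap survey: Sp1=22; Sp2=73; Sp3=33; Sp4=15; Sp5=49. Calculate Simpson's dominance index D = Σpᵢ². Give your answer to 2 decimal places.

0.26

Total N = 22+73+33+15+49 = 192, so the proportions are 0.1146, 0.3802, 0.1719, 0.0781, 0.2552 (working shown to 4 dp, full precision carried).
D = 0.1146² + 0.3802² + 0.1719² + 0.0781² + 0.2552² = 0.0131 + 0.1446 + 0.0295 + 0.0061 + 0.0651 = 0.2585.
To 2 decimal places, D = 0.26.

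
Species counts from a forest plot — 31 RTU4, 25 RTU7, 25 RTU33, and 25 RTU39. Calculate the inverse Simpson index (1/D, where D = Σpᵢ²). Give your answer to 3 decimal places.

Total N = 31+25+25+25 = 106, so the proportions are 0.2924528, 0.2358491, 0.2358491, 0.2358491 (working shown to 7 dp, full precision carried).
D = 0.2924528² + 0.2358491² + 0.2358491² + 0.2358491² = 0.0855287 + 0.0556248 + 0.0556248 + 0.0556248 = 0.2524030.
So 1/D = 3.96192, i.e. 3.962 to 3 decimal places.

3.962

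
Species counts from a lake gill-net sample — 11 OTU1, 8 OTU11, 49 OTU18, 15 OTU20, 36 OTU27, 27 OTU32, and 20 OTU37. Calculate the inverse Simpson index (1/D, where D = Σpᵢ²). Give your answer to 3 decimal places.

Total N = 11+8+49+15+36+27+20 = 166, so the proportions are 0.0662651, 0.0481928, 0.2951807, 0.0903614, 0.2168675, 0.1626506, 0.1204819 (working shown to 7 dp, full precision carried).
D = 0.0662651² + 0.0481928² + 0.2951807² + 0.0903614² + 0.2168675² + 0.1626506² + 0.1204819² = 0.0043911 + 0.0023225 + 0.0871317 + 0.0081652 + 0.0470315 + 0.0264552 + 0.0145159 = 0.1900131.
So 1/D = 5.26280, i.e. 5.263 to 3 decimal places.

5.263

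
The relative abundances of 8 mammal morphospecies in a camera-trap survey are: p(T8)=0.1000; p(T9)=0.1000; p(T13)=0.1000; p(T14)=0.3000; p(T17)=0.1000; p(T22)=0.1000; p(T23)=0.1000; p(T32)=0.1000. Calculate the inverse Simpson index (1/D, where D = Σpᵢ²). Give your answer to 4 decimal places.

D = 0.1² + 0.1² + 0.1² + 0.3² + 0.1² + 0.1² + 0.1² + 0.1² = 0.01000000 + 0.01000000 + 0.01000000 + 0.09000000 + 0.01000000 + 0.01000000 + 0.01000000 + 0.01000000 = 0.16000000 (working shown to 8 dp, full precision carried).
So 1/D = 6.250000, i.e. 6.2500 to 4 decimal places.

6.2500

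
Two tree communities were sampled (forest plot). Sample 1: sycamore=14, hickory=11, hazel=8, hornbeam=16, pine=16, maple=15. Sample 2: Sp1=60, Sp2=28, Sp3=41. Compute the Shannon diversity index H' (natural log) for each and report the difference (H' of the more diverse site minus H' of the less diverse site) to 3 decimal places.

Sample 1: N=80, proportions 0.175, 0.1375, 0.1, 0.2, 0.2, 0.1875, giving H' = 1.76574 (working shown to 5 dp, full precision carried).
Sample 2: N=129, proportions 0.46512, 0.21705, 0.31783, giving H' = 1.05191.
Difference = |1.76574 − 1.05191| = 0.71383, i.e. 0.714 to 3 decimal places.

0.714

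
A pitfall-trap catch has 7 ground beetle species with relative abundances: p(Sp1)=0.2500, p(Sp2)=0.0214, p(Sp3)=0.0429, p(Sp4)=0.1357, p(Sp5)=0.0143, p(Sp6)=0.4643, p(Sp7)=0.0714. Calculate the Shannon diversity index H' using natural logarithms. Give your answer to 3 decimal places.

Each pᵢ ln pᵢ term (working shown to 5 dp, full precision carried): 0.25×(-1.38629)=-0.34657, 0.0214×(-3.84436)=-0.08227, 0.0429×(-3.14888)=-0.13509, 0.1357×(-1.99731)=-0.27103, 0.0143×(-4.24750)=-0.06074, 0.4643×(-0.76722)=-0.35622, 0.0714×(-2.63946)=-0.18846.
Sum = -1.44038, so H' = 1.440.

1.440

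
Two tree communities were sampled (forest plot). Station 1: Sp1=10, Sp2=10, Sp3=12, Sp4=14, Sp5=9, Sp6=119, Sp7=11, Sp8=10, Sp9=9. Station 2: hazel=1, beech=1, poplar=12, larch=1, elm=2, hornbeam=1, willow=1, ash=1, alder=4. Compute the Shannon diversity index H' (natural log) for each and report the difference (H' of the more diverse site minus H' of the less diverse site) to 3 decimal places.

Station 1: N=204, proportions 0.04902, 0.04902, 0.05882, 0.06863, 0.04412, 0.58333, 0.05392, 0.04902, 0.04412, giving H' = 1.54123 (working shown to 5 dp, full precision carried).
Station 2: N=24, proportions 0.04167, 0.04167, 0.5, 0.04167, 0.08333, 0.04167, 0.04167, 0.04167, 0.16667, giving H' = 1.64679.
Difference = |1.54123 − 1.64679| = 0.10556, i.e. 0.106 to 3 decimal places.

0.106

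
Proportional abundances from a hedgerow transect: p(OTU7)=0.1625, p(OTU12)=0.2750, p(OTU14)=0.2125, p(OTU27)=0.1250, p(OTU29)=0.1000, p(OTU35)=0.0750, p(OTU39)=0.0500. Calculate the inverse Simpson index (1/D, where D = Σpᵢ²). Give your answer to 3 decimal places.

5.527

D = 0.1625² + 0.275² + 0.2125² + 0.125² + 0.1² + 0.075² + 0.05² = 0.0264063 + 0.0756250 + 0.0451562 + 0.0156250 + 0.0100000 + 0.0056250 + 0.0025000 = 0.1809375 (working shown to 7 dp, full precision carried).
So 1/D = 5.52677, i.e. 5.527 to 3 decimal places.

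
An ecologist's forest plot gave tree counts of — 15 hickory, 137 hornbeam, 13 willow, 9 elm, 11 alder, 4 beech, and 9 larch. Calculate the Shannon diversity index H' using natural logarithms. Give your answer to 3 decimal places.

1.150

Total N = 15+137+13+9+11+4+9 = 198, so the proportions are 0.07576, 0.69192, 0.06566, 0.04545, 0.05556, 0.0202, 0.04545 (working shown to 5 dp, full precision carried).
Each pᵢ ln pᵢ term: 0.07576×(-2.58022)=-0.19547, 0.69192×(-0.36829)=-0.25482, 0.06566×(-2.72332)=-0.17880, 0.04545×(-3.09104)=-0.14050, 0.05556×(-2.89037)=-0.16058, 0.0202×(-3.90197)=-0.07883, 0.04545×(-3.09104)=-0.14050.
Sum = -1.14951, so H' = 1.150.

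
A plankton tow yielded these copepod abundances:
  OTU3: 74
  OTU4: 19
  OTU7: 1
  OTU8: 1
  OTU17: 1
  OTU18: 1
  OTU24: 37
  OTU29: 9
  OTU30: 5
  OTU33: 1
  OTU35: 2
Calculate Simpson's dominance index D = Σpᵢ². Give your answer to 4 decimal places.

0.3211

Total N = 74+19+1+1+1+1+37+9+5+1+2 = 151, so the proportions are 0.490066, 0.125828, 0.006623, 0.006623, 0.006623, 0.006623, 0.245033, 0.059603, 0.033113, 0.006623, 0.013245 (working shown to 6 dp, full precision carried).
D = 0.490066² + 0.125828² + 0.006623² + 0.006623² + 0.006623² + 0.006623² + 0.245033² + 0.059603² + 0.033113² + 0.006623² + 0.013245² = 0.240165 + 0.015833 + 0.000044 + 0.000044 + 0.000044 + 0.000044 + 0.060041 + 0.003552 + 0.001096 + 0.000044 + 0.000175 = 0.321082.
To 4 decimal places, D = 0.3211.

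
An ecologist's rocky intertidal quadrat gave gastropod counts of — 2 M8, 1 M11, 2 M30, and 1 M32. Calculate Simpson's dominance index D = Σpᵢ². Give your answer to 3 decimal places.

0.278

Total N = 2+1+2+1 = 6, so the proportions are 0.33333, 0.16667, 0.33333, 0.16667 (working shown to 5 dp, full precision carried).
D = 0.33333² + 0.16667² + 0.33333² + 0.16667² = 0.11111 + 0.02778 + 0.11111 + 0.02778 = 0.27778.
To 3 decimal places, D = 0.278.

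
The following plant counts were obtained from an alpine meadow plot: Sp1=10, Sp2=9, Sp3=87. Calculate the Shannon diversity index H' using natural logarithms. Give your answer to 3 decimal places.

Total N = 10+9+87 = 106, so the proportions are 0.09434, 0.08491, 0.82075 (working shown to 5 dp, full precision carried).
Each pᵢ ln pᵢ term: 0.09434×(-2.36085)=-0.22272, 0.08491×(-2.46621)=-0.20940, 0.82075×(-0.19753)=-0.16212.
Sum = -0.59424, so H' = 0.594.

0.594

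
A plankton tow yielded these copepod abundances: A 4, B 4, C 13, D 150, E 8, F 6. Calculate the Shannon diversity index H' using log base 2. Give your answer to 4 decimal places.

Total N = 4+4+13+150+8+6 = 185, so the proportions are 0.021622, 0.021622, 0.07027, 0.810811, 0.043243, 0.032432 (working shown to 6 dp, full precision carried).
Each pᵢ log₂ pᵢ term: 0.021622×(-5.531381)=-0.119597, 0.021622×(-5.531381)=-0.119597, 0.07027×(-3.830942)=-0.269201, 0.810811×(-0.302563)=-0.245321, 0.043243×(-4.531381)=-0.195952, 0.032432×(-4.946419)=-0.160424.
Sum = -1.110093, so H' = 1.1101.

1.1101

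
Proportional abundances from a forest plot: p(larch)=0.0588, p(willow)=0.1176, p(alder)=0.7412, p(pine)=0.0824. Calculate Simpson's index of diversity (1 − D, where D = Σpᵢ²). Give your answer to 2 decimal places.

D = 0.0588² + 0.1176² + 0.7412² + 0.0824² = 0.0035 + 0.0138 + 0.5494 + 0.0068 = 0.5735 (working shown to 4 dp, full precision carried).
So 1 − D = 0.4265, i.e. 0.43 to 2 decimal places.

0.43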